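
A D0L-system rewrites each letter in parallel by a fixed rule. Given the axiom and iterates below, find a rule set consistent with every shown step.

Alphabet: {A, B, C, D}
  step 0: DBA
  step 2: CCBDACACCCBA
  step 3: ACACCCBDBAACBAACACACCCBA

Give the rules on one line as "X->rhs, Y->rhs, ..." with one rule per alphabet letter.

  step 2 ⇒ step 3: CCBDACACCCBA ⇒ AC·AC·CC·BD·BA·AC·BA·AC·AC·AC·CC·BA
    A ↦ BA
    B ↦ CC
    C ↦ AC
    D ↦ BD

A->BA, B->CC, C->AC, D->BD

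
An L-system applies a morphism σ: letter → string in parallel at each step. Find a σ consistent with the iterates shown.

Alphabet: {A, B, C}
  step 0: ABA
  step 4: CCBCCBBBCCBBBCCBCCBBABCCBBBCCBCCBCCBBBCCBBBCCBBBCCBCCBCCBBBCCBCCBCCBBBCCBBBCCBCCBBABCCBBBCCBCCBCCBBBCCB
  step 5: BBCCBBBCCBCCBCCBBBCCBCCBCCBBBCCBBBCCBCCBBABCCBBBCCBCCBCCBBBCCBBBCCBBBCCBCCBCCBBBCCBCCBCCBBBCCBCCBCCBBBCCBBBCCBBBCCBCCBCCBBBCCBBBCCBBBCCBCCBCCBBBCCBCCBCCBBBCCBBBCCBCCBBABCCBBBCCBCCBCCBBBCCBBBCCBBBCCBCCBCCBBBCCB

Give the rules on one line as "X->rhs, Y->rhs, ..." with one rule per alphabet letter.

A->BAB, B->CCB, C->B

  step 4 ⇒ step 5: CCBCCBBBCCBBBCCBCCBBABCCBBBCCBCCBCCBBBCCBBBCCBBBCCBCCBCCBBBCCBCCBCCBBBCCBBBCCBCCBBABCCBBBCCBCCBCCBBBCCB ⇒ B·B·CCB·B·B·CCB·CCB·CCB·B·B·CCB·CCB·CCB·B·B·CCB·B·B·CCB·CCB·BAB·CCB·B·B·CCB·CCB·CCB·B·B·CCB·B·B·CCB·B·B·CCB·CCB·CCB·B·B·CCB·CCB·CCB·B·B·CCB·CCB·CCB·B·B·CCB·B·B·CCB·B·B·CCB·CCB·CCB·B·B·CCB·B·B·CCB·B·B·CCB·CCB·CCB·B·B·CCB·CCB·CCB·B·B·CCB·B·B·CCB·CCB·BAB·CCB·B·B·CCB·CCB·CCB·B·B·CCB·B·B·CCB·B·B·CCB·CCB·CCB·B·B·CCB
    A ↦ BAB
    B ↦ CCB
    C ↦ B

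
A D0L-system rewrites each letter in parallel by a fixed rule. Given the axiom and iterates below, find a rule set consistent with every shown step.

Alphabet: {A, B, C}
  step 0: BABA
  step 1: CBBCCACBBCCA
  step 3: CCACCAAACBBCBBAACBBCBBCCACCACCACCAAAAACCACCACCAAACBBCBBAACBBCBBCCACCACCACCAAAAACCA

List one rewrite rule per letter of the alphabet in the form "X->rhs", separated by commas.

A->CCA, B->CBB, C->AA

  step 0 ⇒ step 1: BABA ⇒ CBB·CCA·CBB·CCA
    A ↦ CCA
    B ↦ CBB
    C ↦ AA  (constrained at step 1)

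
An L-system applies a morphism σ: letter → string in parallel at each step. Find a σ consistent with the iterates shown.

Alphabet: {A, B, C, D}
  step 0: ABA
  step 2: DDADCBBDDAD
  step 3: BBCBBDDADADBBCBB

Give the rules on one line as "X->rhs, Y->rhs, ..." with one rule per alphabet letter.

A->CB, B->AD, C->DD, D->B

  step 2 ⇒ step 3: DDADCBBDDAD ⇒ B·B·CB·B·DD·AD·AD·B·B·CB·B
    A ↦ CB
    B ↦ AD
    C ↦ DD
    D ↦ B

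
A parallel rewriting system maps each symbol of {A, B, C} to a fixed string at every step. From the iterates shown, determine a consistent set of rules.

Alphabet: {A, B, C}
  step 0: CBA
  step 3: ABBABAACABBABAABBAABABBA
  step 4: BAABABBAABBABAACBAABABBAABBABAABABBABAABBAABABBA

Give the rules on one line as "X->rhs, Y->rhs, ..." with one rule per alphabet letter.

  step 3 ⇒ step 4: ABBABAACABBABAABBAABABBA ⇒ BA·AB·AB·BA·AB·BA·BA·AC·BA·AB·AB·BA·AB·BA·BA·AB·AB·BA·BA·AB·BA·AB·AB·BA
    A ↦ BA
    B ↦ AB
    C ↦ AC

A->BA, B->AB, C->AC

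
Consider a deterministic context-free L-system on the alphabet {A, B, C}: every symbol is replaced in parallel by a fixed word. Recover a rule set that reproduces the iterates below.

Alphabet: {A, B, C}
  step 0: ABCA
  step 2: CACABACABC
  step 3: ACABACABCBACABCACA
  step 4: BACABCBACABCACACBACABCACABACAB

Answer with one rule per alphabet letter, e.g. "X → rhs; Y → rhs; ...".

A->B, B->C, C->ACA

  step 3 ⇒ step 4: ACABACABCBACABCACA ⇒ B·ACA·B·C·B·ACA·B·C·ACA·C·B·ACA·B·C·ACA·B·ACA·B
    A ↦ B
    B ↦ C
    C ↦ ACA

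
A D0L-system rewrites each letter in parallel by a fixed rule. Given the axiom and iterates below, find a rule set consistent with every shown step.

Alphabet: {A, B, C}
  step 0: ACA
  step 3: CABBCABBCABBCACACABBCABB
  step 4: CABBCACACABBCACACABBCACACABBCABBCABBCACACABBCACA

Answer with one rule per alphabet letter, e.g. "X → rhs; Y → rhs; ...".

A->BB, B->CA, C->CA

  step 3 ⇒ step 4: CABBCABBCABBCACACABBCABB ⇒ CA·BB·CA·CA·CA·BB·CA·CA·CA·BB·CA·CA·CA·BB·CA·BB·CA·BB·CA·CA·CA·BB·CA·CA
    A ↦ BB
    B ↦ CA
    C ↦ CA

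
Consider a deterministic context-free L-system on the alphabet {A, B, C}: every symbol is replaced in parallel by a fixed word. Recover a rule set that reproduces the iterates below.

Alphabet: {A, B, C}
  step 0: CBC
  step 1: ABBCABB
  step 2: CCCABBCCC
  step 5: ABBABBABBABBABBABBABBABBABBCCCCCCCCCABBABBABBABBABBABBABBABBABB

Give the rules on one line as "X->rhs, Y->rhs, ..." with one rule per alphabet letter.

  step 1 ⇒ step 2: ABBCABB ⇒ C·C·C·ABB·C·C·C
    A ↦ C
    B ↦ C
    C ↦ ABB

A->C, B->C, C->ABB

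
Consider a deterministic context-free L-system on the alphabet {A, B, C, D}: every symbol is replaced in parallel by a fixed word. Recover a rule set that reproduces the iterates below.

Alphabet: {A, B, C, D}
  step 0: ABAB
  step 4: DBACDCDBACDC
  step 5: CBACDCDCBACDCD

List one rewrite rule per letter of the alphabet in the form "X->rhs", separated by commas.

  step 4 ⇒ step 5: DBACDCDBACDC ⇒ C·BA·C·D·C·D·C·BA·C·D·C·D
    A ↦ C
    B ↦ BA
    C ↦ D
    D ↦ C

A->C, B->BA, C->D, D->C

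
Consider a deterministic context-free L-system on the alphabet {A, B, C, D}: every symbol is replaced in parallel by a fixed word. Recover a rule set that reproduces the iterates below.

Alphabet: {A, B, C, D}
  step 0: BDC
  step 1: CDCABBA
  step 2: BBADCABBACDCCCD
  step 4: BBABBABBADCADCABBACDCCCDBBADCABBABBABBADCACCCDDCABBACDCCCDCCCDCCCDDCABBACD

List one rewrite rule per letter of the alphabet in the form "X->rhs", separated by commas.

  step 1 ⇒ step 2: CDCABBA ⇒ BBA·DCA·BBA·CD·C·C·CD
    A ↦ CD
    B ↦ C
    C ↦ BBA
    D ↦ DCA

A->CD, B->C, C->BBA, D->DCA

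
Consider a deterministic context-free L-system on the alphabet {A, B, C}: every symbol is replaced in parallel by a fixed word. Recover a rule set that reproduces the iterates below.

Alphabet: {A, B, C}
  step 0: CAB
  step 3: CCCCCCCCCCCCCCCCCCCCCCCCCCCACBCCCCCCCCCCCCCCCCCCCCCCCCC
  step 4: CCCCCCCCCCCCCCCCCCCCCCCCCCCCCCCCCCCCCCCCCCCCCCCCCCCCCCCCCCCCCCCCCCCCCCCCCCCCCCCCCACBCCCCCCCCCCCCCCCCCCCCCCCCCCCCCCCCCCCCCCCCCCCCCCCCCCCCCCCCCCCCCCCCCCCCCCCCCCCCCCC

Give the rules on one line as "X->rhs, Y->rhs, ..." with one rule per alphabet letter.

  step 3 ⇒ step 4: CCCCCCCCCCCCCCCCCCCCCCCCCCCACBCCCCCCCCCCCCCCCCCCCCCCCCC ⇒ CCC·CCC·CCC·CCC·CCC·CCC·CCC·CCC·CCC·CCC·CCC·CCC·CCC·CCC·CCC·CCC·CCC·CCC·CCC·CCC·CCC·CCC·CCC·CCC·CCC·CCC·CCC·ACB·CCC·C·CCC·CCC·CCC·CCC·CCC·CCC·CCC·CCC·CCC·CCC·CCC·CCC·CCC·CCC·CCC·CCC·CCC·CCC·CCC·CCC·CCC·CCC·CCC·CCC·CCC
    A ↦ ACB
    B ↦ C
    C ↦ CCC

A->ACB, B->C, C->CCC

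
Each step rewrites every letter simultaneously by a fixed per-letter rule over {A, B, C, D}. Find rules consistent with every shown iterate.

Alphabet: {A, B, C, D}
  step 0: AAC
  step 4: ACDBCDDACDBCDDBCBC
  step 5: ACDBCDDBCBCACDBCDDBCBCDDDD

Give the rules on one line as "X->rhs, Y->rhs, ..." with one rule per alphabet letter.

  step 4 ⇒ step 5: ACDBCDDACDBCDDBCBC ⇒ AC·D·BC·D·D·BC·BC·AC·D·BC·D·D·BC·BC·D·D·D·D
    A ↦ AC
    B ↦ D
    C ↦ D
    D ↦ BC

A->AC, B->D, C->D, D->BC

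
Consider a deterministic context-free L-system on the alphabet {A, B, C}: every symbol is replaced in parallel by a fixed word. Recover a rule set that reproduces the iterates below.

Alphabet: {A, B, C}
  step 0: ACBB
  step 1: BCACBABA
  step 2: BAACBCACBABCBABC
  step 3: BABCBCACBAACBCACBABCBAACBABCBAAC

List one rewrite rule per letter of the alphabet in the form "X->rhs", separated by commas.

A->BC, B->BA, C->AC

  step 2 ⇒ step 3: BAACBCACBABCBABC ⇒ BA·BC·BC·AC·BA·AC·BC·AC·BA·BC·BA·AC·BA·BC·BA·AC
    A ↦ BC
    B ↦ BA
    C ↦ AC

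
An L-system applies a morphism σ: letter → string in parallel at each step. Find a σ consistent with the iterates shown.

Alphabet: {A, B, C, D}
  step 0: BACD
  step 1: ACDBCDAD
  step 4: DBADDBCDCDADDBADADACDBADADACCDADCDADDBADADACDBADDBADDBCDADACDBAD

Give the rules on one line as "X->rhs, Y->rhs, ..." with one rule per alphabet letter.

A->DB, B->AC, C->CD, D->AD

  step 0 ⇒ step 1: BACD ⇒ AC·DB·CD·AD
    A ↦ DB
    B ↦ AC
    C ↦ CD
    D ↦ AD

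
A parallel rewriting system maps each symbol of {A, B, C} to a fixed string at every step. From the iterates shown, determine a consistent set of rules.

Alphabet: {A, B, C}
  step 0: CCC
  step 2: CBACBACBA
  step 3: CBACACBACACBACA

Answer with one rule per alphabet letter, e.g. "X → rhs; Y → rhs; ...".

A->CA, B->A, C->CB

  step 2 ⇒ step 3: CBACBACBA ⇒ CB·A·CA·CB·A·CA·CB·A·CA
    A ↦ CA
    B ↦ A
    C ↦ CB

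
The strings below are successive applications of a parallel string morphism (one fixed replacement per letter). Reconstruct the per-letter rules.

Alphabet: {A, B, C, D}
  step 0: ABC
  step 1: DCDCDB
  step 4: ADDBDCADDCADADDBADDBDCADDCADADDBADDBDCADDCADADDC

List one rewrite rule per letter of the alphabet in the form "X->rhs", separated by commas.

  step 0 ⇒ step 1: ABC ⇒ DC·DC·DB
    A ↦ DC
    B ↦ DC
    C ↦ DB
    D ↦ AD  (constrained at step 1)

A->DC, B->DC, C->DB, D->AD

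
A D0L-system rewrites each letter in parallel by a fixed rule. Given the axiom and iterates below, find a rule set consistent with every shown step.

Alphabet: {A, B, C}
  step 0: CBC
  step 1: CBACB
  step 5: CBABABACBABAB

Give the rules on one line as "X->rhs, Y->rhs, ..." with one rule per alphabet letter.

A->B, B->A, C->CB

  step 0 ⇒ step 1: CBC ⇒ CB·A·CB
    B ↦ A
    C ↦ CB
    A ↦ B  (constrained at step 1)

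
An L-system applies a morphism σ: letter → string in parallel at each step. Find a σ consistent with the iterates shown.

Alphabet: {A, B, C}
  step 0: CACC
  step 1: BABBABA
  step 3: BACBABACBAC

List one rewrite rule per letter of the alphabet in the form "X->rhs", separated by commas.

A->B, B->C, C->BA

  step 0 ⇒ step 1: CACC ⇒ BA·B·BA·BA
    A ↦ B
    C ↦ BA
    B ↦ C  (constrained at step 1)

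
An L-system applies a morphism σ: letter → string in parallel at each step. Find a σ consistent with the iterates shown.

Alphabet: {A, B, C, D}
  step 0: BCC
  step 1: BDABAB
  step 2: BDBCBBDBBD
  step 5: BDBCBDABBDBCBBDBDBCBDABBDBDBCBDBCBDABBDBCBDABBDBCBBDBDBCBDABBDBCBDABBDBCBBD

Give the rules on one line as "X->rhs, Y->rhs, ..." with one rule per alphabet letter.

  step 1 ⇒ step 2: BDABAB ⇒ BD·BC·B·BD·B·BD
    A ↦ B
    B ↦ BD
    D ↦ BC
  step 0 ⇒ step 1: BCC ⇒ BD·AB·AB
    C ↦ AB

A->B, B->BD, C->AB, D->BC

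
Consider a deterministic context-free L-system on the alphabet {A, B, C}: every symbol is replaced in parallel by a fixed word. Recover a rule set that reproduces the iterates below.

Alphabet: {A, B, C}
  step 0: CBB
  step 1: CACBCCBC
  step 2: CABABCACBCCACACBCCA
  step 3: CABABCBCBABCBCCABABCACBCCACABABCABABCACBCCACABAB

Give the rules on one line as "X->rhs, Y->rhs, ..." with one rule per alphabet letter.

  step 2 ⇒ step 3: CABABCACBCCACACBCCA ⇒ CA·BAB·CBC·BAB·CBC·CA·BAB·CA·CBC·CA·CA·BAB·CA·BAB·CA·CBC·CA·CA·BAB
    A ↦ BAB
    B ↦ CBC
    C ↦ CA

A->BAB, B->CBC, C->CA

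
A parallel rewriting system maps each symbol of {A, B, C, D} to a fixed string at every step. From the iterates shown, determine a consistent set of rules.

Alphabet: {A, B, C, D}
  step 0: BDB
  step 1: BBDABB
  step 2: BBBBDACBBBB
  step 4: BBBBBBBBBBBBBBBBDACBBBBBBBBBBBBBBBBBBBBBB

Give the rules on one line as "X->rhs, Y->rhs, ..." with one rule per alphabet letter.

A->C, B->BB, C->BB, D->DA

  step 1 ⇒ step 2: BBDABB ⇒ BB·BB·DA·C·BB·BB
    A ↦ C
    B ↦ BB
    D ↦ DA
    C ↦ BB  (constrained at step 2)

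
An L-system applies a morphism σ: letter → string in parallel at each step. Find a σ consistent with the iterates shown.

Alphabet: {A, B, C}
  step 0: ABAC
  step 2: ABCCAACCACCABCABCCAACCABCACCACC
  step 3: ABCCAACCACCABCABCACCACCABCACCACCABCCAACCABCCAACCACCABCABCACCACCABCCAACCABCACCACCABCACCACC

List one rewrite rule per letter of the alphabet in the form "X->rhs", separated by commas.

A->ABC, B->CA, C->ACC

  step 2 ⇒ step 3: ABCCAACCACCABCABCCAACCABCACCACC ⇒ ABC·CA·ACC·ACC·ABC·ABC·ACC·ACC·ABC·ACC·ACC·ABC·CA·ACC·ABC·CA·ACC·ACC·ABC·ABC·ACC·ACC·ABC·CA·ACC·ABC·ACC·ACC·ABC·ACC·ACC
    A ↦ ABC
    B ↦ CA
    C ↦ ACC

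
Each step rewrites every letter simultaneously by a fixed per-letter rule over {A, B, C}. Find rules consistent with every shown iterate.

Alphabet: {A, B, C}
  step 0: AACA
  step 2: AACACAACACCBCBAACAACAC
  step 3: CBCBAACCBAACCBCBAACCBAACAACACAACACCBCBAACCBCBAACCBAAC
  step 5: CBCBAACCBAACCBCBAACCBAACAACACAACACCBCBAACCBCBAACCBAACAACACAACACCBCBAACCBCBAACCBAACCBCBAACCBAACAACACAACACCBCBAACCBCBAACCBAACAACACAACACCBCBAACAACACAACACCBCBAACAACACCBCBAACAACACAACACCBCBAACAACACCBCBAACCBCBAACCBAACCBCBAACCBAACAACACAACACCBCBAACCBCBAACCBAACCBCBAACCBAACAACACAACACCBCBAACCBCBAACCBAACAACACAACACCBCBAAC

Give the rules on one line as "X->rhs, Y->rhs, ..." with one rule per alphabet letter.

  step 2 ⇒ step 3: AACACAACACCBCBAACAACAC ⇒ CB·CB·AAC·CB·AAC·CB·CB·AAC·CB·AAC·AAC·AC·AAC·AC·CB·CB·AAC·CB·CB·AAC·CB·AAC
    A ↦ CB
    B ↦ AC
    C ↦ AAC

A->CB, B->AC, C->AAC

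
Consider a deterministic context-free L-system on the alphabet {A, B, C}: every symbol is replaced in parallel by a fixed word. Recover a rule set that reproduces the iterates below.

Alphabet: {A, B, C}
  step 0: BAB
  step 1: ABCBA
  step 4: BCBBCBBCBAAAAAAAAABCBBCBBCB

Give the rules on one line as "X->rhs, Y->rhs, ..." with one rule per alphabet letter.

A->BCB, B->A, C->A

  step 0 ⇒ step 1: BAB ⇒ A·BCB·A
    A ↦ BCB
    B ↦ A
    C ↦ A  (constrained at step 1)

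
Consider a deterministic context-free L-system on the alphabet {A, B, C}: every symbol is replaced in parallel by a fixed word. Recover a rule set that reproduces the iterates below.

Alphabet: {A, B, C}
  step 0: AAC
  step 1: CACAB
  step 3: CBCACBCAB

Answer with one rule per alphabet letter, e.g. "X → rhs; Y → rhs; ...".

  step 0 ⇒ step 1: AAC ⇒ CA·CA·B
    A ↦ CA
    C ↦ B
    B ↦ C  (constrained at step 1)

A->CA, B->C, C->B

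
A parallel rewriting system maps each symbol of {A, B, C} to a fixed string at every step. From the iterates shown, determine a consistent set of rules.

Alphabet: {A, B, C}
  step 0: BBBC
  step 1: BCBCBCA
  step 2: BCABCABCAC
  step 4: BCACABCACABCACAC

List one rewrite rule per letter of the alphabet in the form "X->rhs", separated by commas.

A->C, B->BC, C->A

  step 1 ⇒ step 2: BCBCBCA ⇒ BC·A·BC·A·BC·A·C
    A ↦ C
    B ↦ BC
    C ↦ A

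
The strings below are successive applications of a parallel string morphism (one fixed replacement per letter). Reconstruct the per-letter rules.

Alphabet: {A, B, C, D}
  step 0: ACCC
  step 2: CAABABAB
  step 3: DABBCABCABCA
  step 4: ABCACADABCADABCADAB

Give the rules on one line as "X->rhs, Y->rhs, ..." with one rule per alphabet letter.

A->B, B->CA, C->DA, D->A

  step 3 ⇒ step 4: DABBCABCABCA ⇒ A·B·CA·CA·DA·B·CA·DA·B·CA·DA·B
    A ↦ B
    B ↦ CA
    C ↦ DA
    D ↦ A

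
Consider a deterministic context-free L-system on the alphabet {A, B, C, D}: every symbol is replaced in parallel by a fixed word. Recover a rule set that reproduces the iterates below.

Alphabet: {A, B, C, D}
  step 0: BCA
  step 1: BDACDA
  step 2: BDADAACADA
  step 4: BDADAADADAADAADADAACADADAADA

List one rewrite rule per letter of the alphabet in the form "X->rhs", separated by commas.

  step 1 ⇒ step 2: BDACDA ⇒ BD·A·DA·AC·A·DA
    A ↦ DA
    B ↦ BD
    C ↦ AC
    D ↦ A

A->DA, B->BD, C->AC, D->A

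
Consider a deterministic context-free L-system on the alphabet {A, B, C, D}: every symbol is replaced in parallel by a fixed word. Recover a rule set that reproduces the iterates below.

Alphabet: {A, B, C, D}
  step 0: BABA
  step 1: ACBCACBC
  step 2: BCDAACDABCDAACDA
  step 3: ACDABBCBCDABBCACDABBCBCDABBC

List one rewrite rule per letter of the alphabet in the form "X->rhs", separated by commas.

  step 2 ⇒ step 3: BCDAACDABCDAACDA ⇒ AC·DA·B·BC·BC·DA·B·BC·AC·DA·B·BC·BC·DA·B·BC
    A ↦ BC
    B ↦ AC
    C ↦ DA
    D ↦ B

A->BC, B->AC, C->DA, D->B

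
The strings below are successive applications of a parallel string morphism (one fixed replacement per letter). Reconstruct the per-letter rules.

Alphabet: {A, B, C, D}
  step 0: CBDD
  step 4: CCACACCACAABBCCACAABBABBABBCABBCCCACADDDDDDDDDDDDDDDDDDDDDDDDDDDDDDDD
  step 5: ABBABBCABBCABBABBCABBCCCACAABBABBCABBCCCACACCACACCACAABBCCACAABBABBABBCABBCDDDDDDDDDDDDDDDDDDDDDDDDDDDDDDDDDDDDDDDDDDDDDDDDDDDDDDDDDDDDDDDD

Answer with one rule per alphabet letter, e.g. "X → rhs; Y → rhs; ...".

  step 4 ⇒ step 5: CCACACCACAABBCCACAABBABBABBCABBCCCACADDDDDDDDDDDDDDDDDDDDDDDDDDDDDDDD ⇒ ABB·ABB·C·ABB·C·ABB·ABB·C·ABB·C·C·CA·CA·ABB·ABB·C·ABB·C·C·CA·CA·C·CA·CA·C·CA·CA·ABB·C·CA·CA·ABB·ABB·ABB·C·ABB·C·DD·DD·DD·DD·DD·DD·DD·DD·DD·DD·DD·DD·DD·DD·DD·DD·DD·DD·DD·DD·DD·DD·DD·DD·DD·DD·DD·DD·DD·DD·DD·DD
    A ↦ C
    B ↦ CA
    C ↦ ABB
    D ↦ DD

A->C, B->CA, C->ABB, D->DD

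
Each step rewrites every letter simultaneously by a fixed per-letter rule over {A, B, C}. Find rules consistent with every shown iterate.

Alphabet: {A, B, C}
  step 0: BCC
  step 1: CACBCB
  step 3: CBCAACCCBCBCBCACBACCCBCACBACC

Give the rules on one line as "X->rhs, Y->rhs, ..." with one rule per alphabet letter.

A->ACC, B->CA, C->CB

  step 0 ⇒ step 1: BCC ⇒ CA·CB·CB
    B ↦ CA
    C ↦ CB
    A ↦ ACC  (constrained at step 1)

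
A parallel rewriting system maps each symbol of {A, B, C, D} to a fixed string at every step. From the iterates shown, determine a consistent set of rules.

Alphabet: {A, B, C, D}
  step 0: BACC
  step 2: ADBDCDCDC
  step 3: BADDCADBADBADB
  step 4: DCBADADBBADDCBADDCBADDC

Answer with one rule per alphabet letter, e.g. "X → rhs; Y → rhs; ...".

A->B, B->DC, C->B, D->AD

  step 3 ⇒ step 4: BADDCADBADBADB ⇒ DC·B·AD·AD·B·B·AD·DC·B·AD·DC·B·AD·DC
    A ↦ B
    B ↦ DC
    C ↦ B
    D ↦ AD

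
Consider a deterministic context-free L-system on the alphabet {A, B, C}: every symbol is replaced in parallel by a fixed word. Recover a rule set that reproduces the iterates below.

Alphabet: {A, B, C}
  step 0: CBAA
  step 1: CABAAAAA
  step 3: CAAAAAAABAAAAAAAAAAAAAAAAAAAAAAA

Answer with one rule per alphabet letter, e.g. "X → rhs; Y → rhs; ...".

A->AA, B->BA, C->CA

  step 0 ⇒ step 1: CBAA ⇒ CA·BA·AA·AA
    A ↦ AA
    B ↦ BA
    C ↦ CA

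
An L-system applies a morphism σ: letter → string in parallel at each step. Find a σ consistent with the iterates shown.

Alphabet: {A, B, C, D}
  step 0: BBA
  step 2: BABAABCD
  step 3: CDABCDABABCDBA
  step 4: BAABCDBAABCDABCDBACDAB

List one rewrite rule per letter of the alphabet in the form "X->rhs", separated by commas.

A->AB, B->CD, C->B, D->A

  step 3 ⇒ step 4: CDABCDABABCDBA ⇒ B·A·AB·CD·B·A·AB·CD·AB·CD·B·A·CD·AB
    A ↦ AB
    B ↦ CD
    C ↦ B
    D ↦ A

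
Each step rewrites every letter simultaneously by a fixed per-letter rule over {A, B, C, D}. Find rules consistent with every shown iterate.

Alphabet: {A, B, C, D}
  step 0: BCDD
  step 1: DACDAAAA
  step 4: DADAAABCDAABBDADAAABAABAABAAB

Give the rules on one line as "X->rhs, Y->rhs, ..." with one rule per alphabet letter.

  step 0 ⇒ step 1: BCDD ⇒ DA·CD·AA·AA
    B ↦ DA
    C ↦ CD
    D ↦ AA
    A ↦ B  (constrained at step 1)

A->B, B->DA, C->CD, D->AA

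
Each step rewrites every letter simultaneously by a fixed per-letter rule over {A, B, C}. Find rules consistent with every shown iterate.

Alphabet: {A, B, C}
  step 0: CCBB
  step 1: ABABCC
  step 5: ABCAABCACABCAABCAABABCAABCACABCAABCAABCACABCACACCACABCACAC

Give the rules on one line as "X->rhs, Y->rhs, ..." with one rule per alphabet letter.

  step 0 ⇒ step 1: CCBB ⇒ AB·AB·C·C
    B ↦ C
    C ↦ AB
    A ↦ CA  (constrained at step 1)

A->CA, B->C, C->AB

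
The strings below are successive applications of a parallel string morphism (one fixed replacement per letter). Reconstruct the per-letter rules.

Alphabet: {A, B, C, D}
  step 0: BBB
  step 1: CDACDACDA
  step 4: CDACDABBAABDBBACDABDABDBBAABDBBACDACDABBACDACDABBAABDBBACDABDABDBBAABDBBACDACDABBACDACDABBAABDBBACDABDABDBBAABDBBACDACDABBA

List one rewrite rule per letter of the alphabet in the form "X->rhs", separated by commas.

A->BBA, B->CDA, C->A, D->BD

  step 0 ⇒ step 1: BBB ⇒ CDA·CDA·CDA
    B ↦ CDA
    A ↦ BBA  (constrained at step 1)
    C ↦ A  (constrained at step 1)
    D ↦ BD  (constrained at step 1)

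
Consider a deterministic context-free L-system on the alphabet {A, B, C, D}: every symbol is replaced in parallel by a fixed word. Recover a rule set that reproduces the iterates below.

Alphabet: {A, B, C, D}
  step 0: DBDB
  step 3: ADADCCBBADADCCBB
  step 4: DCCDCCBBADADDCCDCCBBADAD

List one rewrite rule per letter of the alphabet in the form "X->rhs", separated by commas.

A->D, B->AD, C->B, D->CC

  step 3 ⇒ step 4: ADADCCBBADADCCBB ⇒ D·CC·D·CC·B·B·AD·AD·D·CC·D·CC·B·B·AD·AD
    A ↦ D
    B ↦ AD
    C ↦ B
    D ↦ CC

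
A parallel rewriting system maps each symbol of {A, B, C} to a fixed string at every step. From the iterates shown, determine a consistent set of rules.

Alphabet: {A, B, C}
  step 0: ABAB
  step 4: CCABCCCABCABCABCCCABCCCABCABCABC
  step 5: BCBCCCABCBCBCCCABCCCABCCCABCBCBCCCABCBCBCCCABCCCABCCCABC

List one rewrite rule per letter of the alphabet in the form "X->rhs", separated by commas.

  step 4 ⇒ step 5: CCABCCCABCABCABCCCABCCCABCABCABC ⇒ BC·BC·CC·A·BC·BC·BC·CC·A·BC·CC·A·BC·CC·A·BC·BC·BC·CC·A·BC·BC·BC·CC·A·BC·CC·A·BC·CC·A·BC
    A ↦ CC
    B ↦ A
    C ↦ BC

A->CC, B->A, C->BC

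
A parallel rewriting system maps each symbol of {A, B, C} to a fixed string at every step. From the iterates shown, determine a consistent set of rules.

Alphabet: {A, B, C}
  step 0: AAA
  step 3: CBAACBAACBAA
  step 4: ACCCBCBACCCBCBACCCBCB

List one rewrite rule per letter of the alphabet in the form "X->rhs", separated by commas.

A->CB, B->CC, C->A

  step 3 ⇒ step 4: CBAACBAACBAA ⇒ A·CC·CB·CB·A·CC·CB·CB·A·CC·CB·CB
    A ↦ CB
    B ↦ CC
    C ↦ A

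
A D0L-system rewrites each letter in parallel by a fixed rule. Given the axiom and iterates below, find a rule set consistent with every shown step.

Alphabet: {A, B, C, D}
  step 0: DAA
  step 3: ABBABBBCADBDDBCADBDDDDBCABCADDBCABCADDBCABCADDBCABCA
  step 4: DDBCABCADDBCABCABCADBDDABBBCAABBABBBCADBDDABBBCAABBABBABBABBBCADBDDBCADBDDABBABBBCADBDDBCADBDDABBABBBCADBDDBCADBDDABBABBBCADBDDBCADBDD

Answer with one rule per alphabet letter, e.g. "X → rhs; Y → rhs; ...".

A->DD, B->BCA, C->DB, D->ABB

  step 3 ⇒ step 4: ABBABBBCADBDDBCADBDDDDBCABCADDBCABCADDBCABCADDBCABCA ⇒ DD·BCA·BCA·DD·BCA·BCA·BCA·DB·DD·ABB·BCA·ABB·ABB·BCA·DB·DD·ABB·BCA·ABB·ABB·ABB·ABB·BCA·DB·DD·BCA·DB·DD·ABB·ABB·BCA·DB·DD·BCA·DB·DD·ABB·ABB·BCA·DB·DD·BCA·DB·DD·ABB·ABB·BCA·DB·DD·BCA·DB·DD
    A ↦ DD
    B ↦ BCA
    C ↦ DB
    D ↦ ABB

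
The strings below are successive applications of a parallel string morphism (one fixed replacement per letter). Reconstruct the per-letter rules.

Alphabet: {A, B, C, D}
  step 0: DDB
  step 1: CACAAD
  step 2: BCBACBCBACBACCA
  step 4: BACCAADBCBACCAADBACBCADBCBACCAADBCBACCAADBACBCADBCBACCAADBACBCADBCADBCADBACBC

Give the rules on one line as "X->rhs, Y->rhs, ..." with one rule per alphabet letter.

  step 1 ⇒ step 2: CACAAD ⇒ BC·BAC·BC·BAC·BAC·CA
    A ↦ BAC
    C ↦ BC
    D ↦ CA
  step 0 ⇒ step 1: DDB ⇒ CA·CA·AD
    B ↦ AD

A->BAC, B->AD, C->BC, D->CA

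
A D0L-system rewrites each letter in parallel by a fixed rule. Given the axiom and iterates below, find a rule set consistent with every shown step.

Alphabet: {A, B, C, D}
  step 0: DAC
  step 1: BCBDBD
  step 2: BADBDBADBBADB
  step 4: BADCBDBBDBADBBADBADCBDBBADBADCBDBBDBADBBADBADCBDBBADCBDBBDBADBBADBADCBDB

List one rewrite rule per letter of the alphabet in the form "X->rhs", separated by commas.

A->CBD, B->BAD, C->BD, D->B

  step 1 ⇒ step 2: BCBDBD ⇒ BAD·BD·BAD·B·BAD·B
    B ↦ BAD
    C ↦ BD
    D ↦ B
  step 0 ⇒ step 1: DAC ⇒ B·CBD·BD
    A ↦ CBD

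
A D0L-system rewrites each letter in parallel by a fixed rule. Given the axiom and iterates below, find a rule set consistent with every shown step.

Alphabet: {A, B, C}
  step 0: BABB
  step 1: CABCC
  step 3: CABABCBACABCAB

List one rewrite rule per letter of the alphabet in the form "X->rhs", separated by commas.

  step 0 ⇒ step 1: BABB ⇒ C·AB·C·C
    A ↦ AB
    B ↦ C
    C ↦ BA  (constrained at step 1)

A->AB, B->C, C->BA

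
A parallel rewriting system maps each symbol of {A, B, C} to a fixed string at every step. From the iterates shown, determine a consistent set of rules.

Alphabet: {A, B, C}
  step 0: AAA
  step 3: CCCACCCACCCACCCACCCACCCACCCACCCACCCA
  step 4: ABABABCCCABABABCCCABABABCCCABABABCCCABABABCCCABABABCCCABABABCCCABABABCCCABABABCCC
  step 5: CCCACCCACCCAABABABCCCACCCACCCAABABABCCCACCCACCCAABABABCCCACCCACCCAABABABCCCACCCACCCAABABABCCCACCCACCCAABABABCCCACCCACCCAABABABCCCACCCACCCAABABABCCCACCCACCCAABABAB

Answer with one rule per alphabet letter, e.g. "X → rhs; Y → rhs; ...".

  step 4 ⇒ step 5: ABABABCCCABABABCCCABABABCCCABABABCCCABABABCCCABABABCCCABABABCCCABABABCCCABABABCCC ⇒ CCC·A·CCC·A·CCC·A·AB·AB·AB·CCC·A·CCC·A·CCC·A·AB·AB·AB·CCC·A·CCC·A·CCC·A·AB·AB·AB·CCC·A·CCC·A·CCC·A·AB·AB·AB·CCC·A·CCC·A·CCC·A·AB·AB·AB·CCC·A·CCC·A·CCC·A·AB·AB·AB·CCC·A·CCC·A·CCC·A·AB·AB·AB·CCC·A·CCC·A·CCC·A·AB·AB·AB·CCC·A·CCC·A·CCC·A·AB·AB·AB
    A ↦ CCC
    B ↦ A
    C ↦ AB

A->CCC, B->A, C->AB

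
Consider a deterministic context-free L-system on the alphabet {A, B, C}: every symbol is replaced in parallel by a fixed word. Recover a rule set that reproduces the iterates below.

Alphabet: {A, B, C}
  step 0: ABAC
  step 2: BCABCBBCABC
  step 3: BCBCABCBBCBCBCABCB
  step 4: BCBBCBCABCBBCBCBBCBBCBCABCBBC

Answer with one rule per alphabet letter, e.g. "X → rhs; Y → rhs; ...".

  step 3 ⇒ step 4: BCBCABCBBCBCBCABCB ⇒ BC·B·BC·B·CA·BC·B·BC·BC·B·BC·B·BC·B·CA·BC·B·BC
    A ↦ CA
    B ↦ BC
    C ↦ B

A->CA, B->BC, C->B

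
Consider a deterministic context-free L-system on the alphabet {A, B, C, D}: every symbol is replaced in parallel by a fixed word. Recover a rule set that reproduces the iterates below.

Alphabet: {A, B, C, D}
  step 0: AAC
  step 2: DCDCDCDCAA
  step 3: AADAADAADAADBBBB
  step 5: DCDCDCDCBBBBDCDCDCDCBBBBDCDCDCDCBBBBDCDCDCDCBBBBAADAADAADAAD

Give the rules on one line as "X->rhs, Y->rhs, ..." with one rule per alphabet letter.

  step 2 ⇒ step 3: DCDCDCDCAA ⇒ AA·D·AA·D·AA·D·AA·D·BB·BB
    A ↦ BB
    C ↦ D
    D ↦ AA
    B ↦ DC  (constrained at step 3)

A->BB, B->DC, C->D, D->AA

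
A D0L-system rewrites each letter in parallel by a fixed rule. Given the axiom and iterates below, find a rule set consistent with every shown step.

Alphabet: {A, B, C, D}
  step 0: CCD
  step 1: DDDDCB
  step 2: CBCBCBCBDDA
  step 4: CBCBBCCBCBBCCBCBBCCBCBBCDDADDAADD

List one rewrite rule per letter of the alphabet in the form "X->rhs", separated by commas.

  step 1 ⇒ step 2: DDDDCB ⇒ CB·CB·CB·CB·DD·A
    B ↦ A
    C ↦ DD
    D ↦ CB
    A ↦ BC  (constrained at step 2)

A->BC, B->A, C->DD, D->CB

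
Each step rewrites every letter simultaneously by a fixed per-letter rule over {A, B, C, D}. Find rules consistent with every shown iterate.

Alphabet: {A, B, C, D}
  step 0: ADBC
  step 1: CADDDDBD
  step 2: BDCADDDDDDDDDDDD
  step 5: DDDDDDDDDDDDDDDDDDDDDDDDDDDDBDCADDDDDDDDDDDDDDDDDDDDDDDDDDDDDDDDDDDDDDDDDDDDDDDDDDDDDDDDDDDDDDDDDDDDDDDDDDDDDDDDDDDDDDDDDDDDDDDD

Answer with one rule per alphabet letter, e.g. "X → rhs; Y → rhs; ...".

  step 1 ⇒ step 2: CADDDDBD ⇒ BD·CA·DD·DD·DD·DD·DD·DD
    A ↦ CA
    B ↦ DD
    C ↦ BD
    D ↦ DD

A->CA, B->DD, C->BD, D->DD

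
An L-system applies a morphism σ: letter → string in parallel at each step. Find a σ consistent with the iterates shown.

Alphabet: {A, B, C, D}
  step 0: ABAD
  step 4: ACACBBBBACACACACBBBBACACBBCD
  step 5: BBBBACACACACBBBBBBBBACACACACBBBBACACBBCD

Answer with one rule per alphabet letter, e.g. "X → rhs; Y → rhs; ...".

  step 4 ⇒ step 5: ACACBBBBACACACACBBBBACACBBCD ⇒ B·B·B·B·AC·AC·AC·AC·B·B·B·B·B·B·B·B·AC·AC·AC·AC·B·B·B·B·AC·AC·B·BCD
    A ↦ B
    B ↦ AC
    C ↦ B
    D ↦ BCD

A->B, B->AC, C->B, D->BCD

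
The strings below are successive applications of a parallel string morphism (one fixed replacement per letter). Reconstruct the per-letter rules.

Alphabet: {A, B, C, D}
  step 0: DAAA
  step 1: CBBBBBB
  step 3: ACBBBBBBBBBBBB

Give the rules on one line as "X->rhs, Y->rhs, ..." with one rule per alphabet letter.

A->BB, B->A, C->BD, D->C

  step 0 ⇒ step 1: DAAA ⇒ C·BB·BB·BB
    A ↦ BB
    D ↦ C
    B ↦ A  (constrained at step 1)
    C ↦ BD  (constrained at step 1)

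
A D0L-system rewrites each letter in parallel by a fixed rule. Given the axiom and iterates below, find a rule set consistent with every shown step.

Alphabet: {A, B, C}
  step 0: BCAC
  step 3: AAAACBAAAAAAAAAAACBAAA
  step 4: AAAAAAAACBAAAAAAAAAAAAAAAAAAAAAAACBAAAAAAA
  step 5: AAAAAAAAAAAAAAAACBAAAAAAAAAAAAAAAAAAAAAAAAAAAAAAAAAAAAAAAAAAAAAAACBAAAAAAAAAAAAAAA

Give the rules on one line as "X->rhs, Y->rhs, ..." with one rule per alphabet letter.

  step 4 ⇒ step 5: AAAAAAAACBAAAAAAAAAAAAAAAAAAAAAAACBAAAAAAA ⇒ AA·AA·AA·AA·AA·AA·AA·AA·CB·A·AA·AA·AA·AA·AA·AA·AA·AA·AA·AA·AA·AA·AA·AA·AA·AA·AA·AA·AA·AA·AA·AA·AA·CB·A·AA·AA·AA·AA·AA·AA·AA
    A ↦ AA
    B ↦ A
    C ↦ CB

A->AA, B->A, C->CB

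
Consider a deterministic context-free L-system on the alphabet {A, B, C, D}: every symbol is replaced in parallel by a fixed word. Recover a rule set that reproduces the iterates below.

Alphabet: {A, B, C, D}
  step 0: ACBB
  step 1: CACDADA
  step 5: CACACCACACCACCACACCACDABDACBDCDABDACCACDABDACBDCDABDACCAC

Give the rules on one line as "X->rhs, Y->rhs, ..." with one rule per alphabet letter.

  step 0 ⇒ step 1: ACBB ⇒ C·AC·DA·DA
    A ↦ C
    B ↦ DA
    C ↦ AC
    D ↦ BD  (constrained at step 1)

A->C, B->DA, C->AC, D->BD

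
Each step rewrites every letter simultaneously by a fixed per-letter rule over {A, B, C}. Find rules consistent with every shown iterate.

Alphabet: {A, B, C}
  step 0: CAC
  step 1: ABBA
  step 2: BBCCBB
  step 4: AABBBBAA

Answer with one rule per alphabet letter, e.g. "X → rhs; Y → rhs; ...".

A->BB, B->C, C->A

  step 1 ⇒ step 2: ABBA ⇒ BB·C·C·BB
    A ↦ BB
    B ↦ C
  step 0 ⇒ step 1: CAC ⇒ A·BB·A
    C ↦ A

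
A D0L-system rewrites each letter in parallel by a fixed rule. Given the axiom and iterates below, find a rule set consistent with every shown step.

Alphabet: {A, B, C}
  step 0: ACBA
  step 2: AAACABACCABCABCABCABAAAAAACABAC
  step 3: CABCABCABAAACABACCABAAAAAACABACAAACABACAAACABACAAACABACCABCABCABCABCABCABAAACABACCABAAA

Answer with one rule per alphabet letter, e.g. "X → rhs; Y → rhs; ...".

  step 2 ⇒ step 3: AAACABACCABCABCABCABAAAAAACABAC ⇒ CAB·CAB·CAB·AAA·CAB·AC·CAB·AAA·AAA·CAB·AC·AAA·CAB·AC·AAA·CAB·AC·AAA·CAB·AC·CAB·CAB·CAB·CAB·CAB·CAB·AAA·CAB·AC·CAB·AAA
    A ↦ CAB
    B ↦ AC
    C ↦ AAA

A->CAB, B->AC, C->AAA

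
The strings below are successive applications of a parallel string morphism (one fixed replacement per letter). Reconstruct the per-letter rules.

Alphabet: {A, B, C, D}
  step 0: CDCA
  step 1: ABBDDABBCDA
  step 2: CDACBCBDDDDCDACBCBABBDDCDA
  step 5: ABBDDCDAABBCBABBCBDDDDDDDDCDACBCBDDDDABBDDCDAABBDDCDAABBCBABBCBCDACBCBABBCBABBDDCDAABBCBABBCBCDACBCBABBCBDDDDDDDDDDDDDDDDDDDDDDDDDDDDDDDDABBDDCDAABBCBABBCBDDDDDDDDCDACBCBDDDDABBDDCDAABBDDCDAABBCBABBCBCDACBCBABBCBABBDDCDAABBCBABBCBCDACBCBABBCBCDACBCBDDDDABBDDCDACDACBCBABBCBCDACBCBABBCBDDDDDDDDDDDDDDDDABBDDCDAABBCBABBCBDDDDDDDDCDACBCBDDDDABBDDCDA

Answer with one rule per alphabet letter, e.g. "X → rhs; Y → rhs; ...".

  step 1 ⇒ step 2: ABBDDABBCDA ⇒ CDA·CB·CB·DD·DD·CDA·CB·CB·ABB·DD·CDA
    A ↦ CDA
    B ↦ CB
    C ↦ ABB
    D ↦ DD

A->CDA, B->CB, C->ABB, D->DD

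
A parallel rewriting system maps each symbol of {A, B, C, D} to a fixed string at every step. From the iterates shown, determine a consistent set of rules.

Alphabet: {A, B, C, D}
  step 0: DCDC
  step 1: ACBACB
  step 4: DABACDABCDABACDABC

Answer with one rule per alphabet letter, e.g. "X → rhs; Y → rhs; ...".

A->DA, B->C, C->B, D->AC

  step 0 ⇒ step 1: DCDC ⇒ AC·B·AC·B
    C ↦ B
    D ↦ AC
    A ↦ DA  (constrained at step 1)
    B ↦ C  (constrained at step 1)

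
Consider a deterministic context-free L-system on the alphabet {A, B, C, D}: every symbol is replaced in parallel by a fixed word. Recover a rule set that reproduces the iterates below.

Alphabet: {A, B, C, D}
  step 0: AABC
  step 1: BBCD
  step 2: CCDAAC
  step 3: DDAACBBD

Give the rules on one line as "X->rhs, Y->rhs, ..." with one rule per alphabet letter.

A->B, B->C, C->D, D->AAC

  step 2 ⇒ step 3: CCDAAC ⇒ D·D·AAC·B·B·D
    A ↦ B
    C ↦ D
    D ↦ AAC
  step 0 ⇒ step 1: AABC ⇒ B·B·C·D
    B ↦ C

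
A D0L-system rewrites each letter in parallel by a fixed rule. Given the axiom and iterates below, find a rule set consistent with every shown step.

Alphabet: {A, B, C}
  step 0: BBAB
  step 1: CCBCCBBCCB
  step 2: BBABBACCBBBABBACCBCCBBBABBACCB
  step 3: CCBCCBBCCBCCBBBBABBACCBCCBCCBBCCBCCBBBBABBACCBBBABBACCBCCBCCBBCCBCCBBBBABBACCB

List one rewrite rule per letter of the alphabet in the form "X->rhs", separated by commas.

A->B, B->CCB, C->BBA

  step 2 ⇒ step 3: BBABBACCBBBABBACCBCCBBBABBACCB ⇒ CCB·CCB·B·CCB·CCB·B·BBA·BBA·CCB·CCB·CCB·B·CCB·CCB·B·BBA·BBA·CCB·BBA·BBA·CCB·CCB·CCB·B·CCB·CCB·B·BBA·BBA·CCB
    A ↦ B
    B ↦ CCB
    C ↦ BBA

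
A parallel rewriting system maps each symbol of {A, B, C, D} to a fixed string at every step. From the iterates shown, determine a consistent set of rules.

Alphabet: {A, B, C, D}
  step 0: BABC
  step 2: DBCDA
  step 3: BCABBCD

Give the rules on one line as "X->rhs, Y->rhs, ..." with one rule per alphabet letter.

  step 2 ⇒ step 3: DBCDA ⇒ BC·A·B·BC·D
    A ↦ D
    B ↦ A
    C ↦ B
    D ↦ BC

A->D, B->A, C->B, D->BC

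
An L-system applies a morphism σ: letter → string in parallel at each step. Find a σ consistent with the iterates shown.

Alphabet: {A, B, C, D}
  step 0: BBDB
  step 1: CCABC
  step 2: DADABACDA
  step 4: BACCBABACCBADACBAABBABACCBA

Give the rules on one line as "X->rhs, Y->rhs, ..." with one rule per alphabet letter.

  step 1 ⇒ step 2: CCABC ⇒ DA·DA·BA·C·DA
    A ↦ BA
    B ↦ C
    C ↦ DA
  step 0 ⇒ step 1: BBDB ⇒ C·C·AB·C
    D ↦ AB

A->BA, B->C, C->DA, D->AB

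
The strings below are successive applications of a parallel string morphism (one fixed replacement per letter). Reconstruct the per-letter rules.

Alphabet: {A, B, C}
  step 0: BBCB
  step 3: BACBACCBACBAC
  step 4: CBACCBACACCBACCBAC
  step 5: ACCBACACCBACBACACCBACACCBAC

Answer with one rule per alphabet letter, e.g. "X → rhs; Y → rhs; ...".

A->B, B->C, C->AC

  step 4 ⇒ step 5: CBACCBACACCBACCBAC ⇒ AC·C·B·AC·AC·C·B·AC·B·AC·AC·C·B·AC·AC·C·B·AC
    A ↦ B
    B ↦ C
    C ↦ AC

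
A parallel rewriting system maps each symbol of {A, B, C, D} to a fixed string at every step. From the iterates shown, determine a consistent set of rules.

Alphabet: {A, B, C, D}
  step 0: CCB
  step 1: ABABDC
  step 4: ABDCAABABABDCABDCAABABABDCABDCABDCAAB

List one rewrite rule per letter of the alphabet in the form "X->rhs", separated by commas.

  step 0 ⇒ step 1: CCB ⇒ AB·AB·DC
    B ↦ DC
    C ↦ AB
    A ↦ AB  (constrained at step 1)
    D ↦ A  (constrained at step 1)

A->AB, B->DC, C->AB, D->A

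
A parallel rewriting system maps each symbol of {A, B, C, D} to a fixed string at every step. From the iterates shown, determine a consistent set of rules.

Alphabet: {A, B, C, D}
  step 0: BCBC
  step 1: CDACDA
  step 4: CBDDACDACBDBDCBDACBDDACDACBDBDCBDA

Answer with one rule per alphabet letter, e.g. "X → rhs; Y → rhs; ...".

  step 0 ⇒ step 1: BCBC ⇒ C·DA·C·DA
    B ↦ C
    C ↦ DA
    A ↦ CB  (constrained at step 1)
    D ↦ BD  (constrained at step 1)

A->CB, B->C, C->DA, D->BD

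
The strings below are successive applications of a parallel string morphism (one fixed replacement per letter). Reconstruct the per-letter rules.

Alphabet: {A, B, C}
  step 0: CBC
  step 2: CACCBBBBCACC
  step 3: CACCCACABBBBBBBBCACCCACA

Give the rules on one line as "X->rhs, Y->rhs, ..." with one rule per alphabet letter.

  step 2 ⇒ step 3: CACCBBBBCACC ⇒ CA·CC·CA·CA·BB·BB·BB·BB·CA·CC·CA·CA
    A ↦ CC
    B ↦ BB
    C ↦ CA

A->CC, B->BB, C->CA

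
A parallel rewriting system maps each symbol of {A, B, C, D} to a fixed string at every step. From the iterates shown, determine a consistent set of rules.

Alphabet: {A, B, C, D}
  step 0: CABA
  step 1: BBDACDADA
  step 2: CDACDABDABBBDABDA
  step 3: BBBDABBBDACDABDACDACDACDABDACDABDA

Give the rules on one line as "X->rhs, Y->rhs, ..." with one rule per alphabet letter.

  step 2 ⇒ step 3: CDACDABDABBBDABDA ⇒ BB·B·DA·BB·B·DA·CDA·B·DA·CDA·CDA·CDA·B·DA·CDA·B·DA
    A ↦ DA
    B ↦ CDA
    C ↦ BB
    D ↦ B

A->DA, B->CDA, C->BB, D->B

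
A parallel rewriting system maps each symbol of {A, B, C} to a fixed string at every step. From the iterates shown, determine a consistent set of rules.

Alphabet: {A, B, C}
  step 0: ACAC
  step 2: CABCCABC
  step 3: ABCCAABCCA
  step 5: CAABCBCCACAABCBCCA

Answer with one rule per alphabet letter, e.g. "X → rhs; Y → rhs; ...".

  step 2 ⇒ step 3: CABCCABC ⇒ A·BC·C·A·A·BC·C·A
    A ↦ BC
    B ↦ C
    C ↦ A

A->BC, B->C, C->A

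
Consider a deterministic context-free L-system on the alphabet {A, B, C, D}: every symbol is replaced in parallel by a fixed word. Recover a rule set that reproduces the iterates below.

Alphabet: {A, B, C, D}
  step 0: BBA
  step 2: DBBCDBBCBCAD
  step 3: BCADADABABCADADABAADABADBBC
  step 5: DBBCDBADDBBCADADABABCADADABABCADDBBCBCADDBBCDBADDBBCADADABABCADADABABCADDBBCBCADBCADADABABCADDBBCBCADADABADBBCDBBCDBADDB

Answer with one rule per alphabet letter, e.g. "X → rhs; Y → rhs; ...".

  step 2 ⇒ step 3: DBBCDBBCBCAD ⇒ BC·AD·AD·ABA·BC·AD·AD·ABA·AD·ABA·DB·BC
    A ↦ DB
    B ↦ AD
    C ↦ ABA
    D ↦ BC

A->DB, B->AD, C->ABA, D->BC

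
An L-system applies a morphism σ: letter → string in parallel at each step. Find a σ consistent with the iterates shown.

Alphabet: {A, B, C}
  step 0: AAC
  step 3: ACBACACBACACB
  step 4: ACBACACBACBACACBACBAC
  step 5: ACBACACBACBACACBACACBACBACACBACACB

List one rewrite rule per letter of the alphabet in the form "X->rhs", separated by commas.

A->AC, B->AC, C->B

  step 4 ⇒ step 5: ACBACACBACBACACBACBAC ⇒ AC·B·AC·AC·B·AC·B·AC·AC·B·AC·AC·B·AC·B·AC·AC·B·AC·AC·B
    A ↦ AC
    B ↦ AC
    C ↦ B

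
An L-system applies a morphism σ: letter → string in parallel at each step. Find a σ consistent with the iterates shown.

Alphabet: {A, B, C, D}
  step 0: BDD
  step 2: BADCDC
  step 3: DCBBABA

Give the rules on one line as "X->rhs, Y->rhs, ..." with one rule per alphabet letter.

  step 2 ⇒ step 3: BADCDC ⇒ DC·B·B·A·B·A
    A ↦ B
    B ↦ DC
    C ↦ A
    D ↦ B

A->B, B->DC, C->A, D->B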